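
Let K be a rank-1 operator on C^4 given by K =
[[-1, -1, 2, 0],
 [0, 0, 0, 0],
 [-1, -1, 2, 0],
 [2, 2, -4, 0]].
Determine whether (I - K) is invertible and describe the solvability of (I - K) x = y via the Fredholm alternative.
(I - K) is singular (det(I - K) = 0, i.e. 1 ∈ sigma(K)). (I - K) x = y is solvable iff y ⊥ ker((I - K)^*) = span{(-1, -1, 2, 0)}, i.e. iff -y_1 - y_2 + 2y_3 = 0. When solvable, the solutions are x = y + c·(1, 0, 1, -2), c arbitrary (ker(I - K) = span{(1, 0, 1, -2)}, dimension 1).

K has rank 1, so it is an outer product K = u v^T: every row of K is a multiple of one row vector. Reading off the entries, u = (1, 0, 1, -2) and v = (-1, -1, 2, 0) (row i of K equals u_i·v^T). A rank-one matrix u v^T satisfies K u = u (v·u) and kills the (3)-dimensional subspace v^⊥, so its characteristic polynomial is lambda^3 (lambda - v·u) with v·u = tr K = 1. Hence the eigenvalues of I - K are 1 (multiplicity 3) and 1 - (1) = 0, so det(I - K) = 0. (Direct check: I - K =
[[2, 1, -2, 0],
 [0, 1, 0, 0],
 [1, 1, -1, 0],
 [-2, -2, 4, 1]]
has determinant 0.) So 1 is an eigenvalue of K and (I - K) is not invertible. The finite-dimensional Fredholm alternative says: either (I - K) is invertible, or ker(I - K) ≠ {0} and then range(I - K) = ker((I - K)^*)^⊥, with dim ker(I - K) = dim ker((I - K)^*). We are in the second case, so we need both kernels. Kernel of I - K: (I - K) u = u - u (v·u) = u - u = 0, so ker(I - K) = span{u} = span{(1, 0, 1, -2)} (it is exactly 1-dimensional because rank(I - K) = 3). Kernel of the adjoint: K is real, so (I - K)^* = I - K^T = I - v u^T, and (I - v u^T) v = v - v (u·v) = 0; hence ker((I - K)^*) = span{v} = span{(-1, -1, 2, 0)}. Therefore (I - K) x = y is solvable iff <y, v> = 0, i.e. iff -y_1 - y_2 + 2y_3 = 0. When this holds, K y = u (v·y) = 0, so (I - K) y = y and x = y is a particular solution; the full solution set is the line x = y + c·u = y + c·(1, 0, 1, -2), c ∈ C.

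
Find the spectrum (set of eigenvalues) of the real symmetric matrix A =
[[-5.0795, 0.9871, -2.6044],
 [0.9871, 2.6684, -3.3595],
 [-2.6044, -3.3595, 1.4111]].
sigma(A) ≈ {-6, -1, 6}

A is real symmetric, so its spectrum consists of real eigenvalues. Expanding the characteristic polynomial of the displayed matrix gives
  det(λ I - A) = p(λ) = λ^3 + (1)λ^2 + (-36)λ + (-36.001).
Solving p(λ) = 0 yields eigenvalues ≈ -6, -1, 6. (A is shown rounded to 4 decimals, so these recover the underlying integer eigenvalues to within that precision.)
Verification: the trace of A = -1 equals the sum of eigenvalues -1, and det(A) ≈ 36.0010 matches the eigenvalue product 36.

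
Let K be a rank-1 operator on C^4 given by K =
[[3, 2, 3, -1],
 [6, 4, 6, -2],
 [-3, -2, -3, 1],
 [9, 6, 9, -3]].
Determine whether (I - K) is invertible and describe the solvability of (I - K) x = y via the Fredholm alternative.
(I - K) is singular (det(I - K) = 0, i.e. 1 ∈ sigma(K)). (I - K) x = y is solvable iff y ⊥ ker((I - K)^*) = span{(3, 2, 3, -1)}, i.e. iff 3y_1 + 2y_2 + 3y_3 - y_4 = 0. When solvable, the solutions are x = y + c·(1, 2, -1, 3), c arbitrary (ker(I - K) = span{(1, 2, -1, 3)}, dimension 1).

K has rank 1, so it is an outer product K = u v^T: every row of K is a multiple of one row vector. Reading off the entries, u = (1, 2, -1, 3) and v = (3, 2, 3, -1) (row i of K equals u_i·v^T). A rank-one matrix u v^T satisfies K u = u (v·u) and kills the (3)-dimensional subspace v^⊥, so its characteristic polynomial is lambda^3 (lambda - v·u) with v·u = tr K = 1. Hence the eigenvalues of I - K are 1 (multiplicity 3) and 1 - (1) = 0, so det(I - K) = 0. (Direct check: I - K =
[[-2, -2, -3, 1],
 [-6, -3, -6, 2],
 [3, 2, 4, -1],
 [-9, -6, -9, 4]]
has determinant 0.) So 1 is an eigenvalue of K and (I - K) is not invertible. The finite-dimensional Fredholm alternative says: either (I - K) is invertible, or ker(I - K) ≠ {0} and then range(I - K) = ker((I - K)^*)^⊥, with dim ker(I - K) = dim ker((I - K)^*). We are in the second case, so we need both kernels. Kernel of I - K: (I - K) u = u - u (v·u) = u - u = 0, so ker(I - K) = span{u} = span{(1, 2, -1, 3)} (it is exactly 1-dimensional because rank(I - K) = 3). Kernel of the adjoint: K is real, so (I - K)^* = I - K^T = I - v u^T, and (I - v u^T) v = v - v (u·v) = 0; hence ker((I - K)^*) = span{v} = span{(3, 2, 3, -1)}. Therefore (I - K) x = y is solvable iff <y, v> = 0, i.e. iff 3y_1 + 2y_2 + 3y_3 - y_4 = 0. When this holds, K y = u (v·y) = 0, so (I - K) y = y and x = y is a particular solution; the full solution set is the line x = y + c·u = y + c·(1, 2, -1, 3), c ∈ C.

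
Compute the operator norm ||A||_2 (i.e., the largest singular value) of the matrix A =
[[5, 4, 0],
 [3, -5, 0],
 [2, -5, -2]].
||A||_2 ≈ 8.2818 (= sqrt(largest eigenvalue of A^T A))

||A||_2 = sigma_max(A) = sqrt(lambda_max(A^T A)). Form the symmetric matrix M = A^T A =
[[38, -5, -4],
 [-5, 66, 10],
 [-4, 10, 4]].
Its characteristic polynomial (trace, sum of principal 2x2 minors, determinant of M give the coefficients) is
  p(λ) = det(λ I - M) = λ^3 - 108λ^2 + 2783λ - 5476.
No integer candidate from the rational root theorem (±divisors of 5476) is a root, so the roots are irrational. The cubic discriminant is Δ = 5344010500 > 0, so there are three distinct real roots. p(2) = -334 and p(3) = 1928 have opposite signs, so a root lies in (2, 3); Newton's method refines it to λ ≈ 2.1422. p(37) = 296 and p(38) = -802 have opposite signs, so a root lies in (37, 38); Newton's method refines it to λ ≈ 37.2688. p(68) = -1192 and p(69) = 872 have opposite signs, so a root lies in (68, 69); Newton's method refines it to λ ≈ 68.589. Check (Vieta): the three roots sum to 108, matching tr M = 108.
So the eigenvalues of A^T A are ≈ 2.1422, 37.2688, 68.589 (all ≥ 0, as they must be for A^T A). The largest is λ_max ≈ 68.589, hence ||A||_2 = sqrt(λ_max) ≈ 8.2818.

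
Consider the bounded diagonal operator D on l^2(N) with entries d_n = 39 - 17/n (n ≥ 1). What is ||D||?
||D|| = 39

For a diagonal operator on l^2 with entries d_n, ||D|| = sup_n |d_n|. Here d_1 = 22, d_2 = 61/2, ..., and d_n = 39 - 17/n increases monotonically toward 39. All terms lie in [22, 39), so |d_n| = d_n and the supremum is the limit 39, which is not attained by any individual d_n. Hence ||D|| = 39.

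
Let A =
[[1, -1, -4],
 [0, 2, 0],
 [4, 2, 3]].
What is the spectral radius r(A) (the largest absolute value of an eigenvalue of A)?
r(A) = sqrt(19) ≈ 4.3589

The eigenvalues of A are the roots of its characteristic polynomial. With M = A (coefficients from the trace, the sum of principal 2x2 minors, and det A):
  p(λ) = det(λ I - M) = λ^3 - 6λ^2 + 27λ - 38.
By the rational root theorem any rational root is an integer divisor of 38. Testing λ = 2: p(2) = 8 - 24 + 54 - 38 = 0, so λ = 2 is a root. Dividing out (λ - 2) leaves p(λ) = (λ - 2)(λ^2 - 4λ + 19). For λ^2 - 4λ + 19 the discriminant is -60. It is negative, so the roots are the complex-conjugate pair λ = 2 ± (sqrt(60)/2) i ≈ 2 ± 3.873i. For a conjugate pair the product of the roots equals the constant term, so |λ|^2 = 19 and |λ| = sqrt(19) ≈ 4.3589.
Thus the eigenvalues (to 4 decimals) are 2 ± 3.873i (modulus 4.3589); 2 (modulus 2). The spectral radius is the largest modulus: r(A) = sqrt(19) ≈ 4.3589. (Cross-check: r(A) ≤ ||A||_2 ≈ 5.9619; equality holds whenever A is normal, though it can also hold for some non-normal A.)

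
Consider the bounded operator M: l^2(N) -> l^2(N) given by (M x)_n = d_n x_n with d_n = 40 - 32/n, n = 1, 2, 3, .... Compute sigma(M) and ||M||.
sigma(M) = {40 - 32/n : n ≥ 1} ∪ {40}; ||M|| = 40

A bounded diagonal operator on l^2 with diagonal entries d_n has spectrum equal to the closure of {d_n : n ≥ 1}: every d_n is an eigenvalue (with eigenvector e_n), so {d_n} ⊂ sigma(M); the spectrum is closed, so its closure is too; and for lambda not in the closure, (M - lambda I) has bounded inverse (the diagonal entries 1/(d_n - lambda) are bounded). For our sequence d_n = 40 - 32/n, n = 1, 2, 3, ...:
  - {d_n} = {40 - 32/n : n ≥ 1}; the only limit point is 40
  - closure = {40 - 32/n : n ≥ 1} ∪ {40}
For the norm: a diagonal operator has ||M|| = sup_n |d_n|. Here d_n = 40 - 32/n increases monotonically from d_1 = 8 toward 40, with all terms in [8, 40); so sup_n |d_n| = 40 (the supremum is the limit, not attained). So ||M|| = 40.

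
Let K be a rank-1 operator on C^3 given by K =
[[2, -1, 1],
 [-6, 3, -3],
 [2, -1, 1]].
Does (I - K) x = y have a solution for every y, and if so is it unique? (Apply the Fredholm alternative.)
(I - K) is invertible (det(I - K) = -5 ≠ 0), so for every y in C^3 the equation (I - K) x = y has a unique solution.

K has rank 1, so it is an outer product K = u v^T: every row of K is a multiple of one row vector. Reading off the entries, u = (-1, 3, -1) and v = (-2, 1, -1) (row i of K equals u_i·v^T). A rank-one matrix u v^T satisfies K u = u (v·u) and kills the (2)-dimensional subspace v^⊥, so its characteristic polynomial is lambda^2 (lambda - v·u) with v·u = tr K = 6. Hence the eigenvalues of I - K are 1 (multiplicity 2) and 1 - (6) = -5, so det(I - K) = -5. (Direct check: I - K =
[[-1, 1, -1],
 [6, -2, 3],
 [-2, 1, 0]]
has determinant -5.) The finite-dimensional Fredholm alternative says: either (I - K) is invertible, or ker(I - K) ≠ {0} and then range(I - K) = ker((I - K)^*)^⊥, with dim ker(I - K) = dim ker((I - K)^*). Since det(I - K) ≠ 0, 1 is not an eigenvalue of K and ker(I - K) = {0}, so we are in the first case: for every y there is a unique x = (I - K)^(-1) y. Explicitly, by the Sherman–Morrison formula, (I - u v^T)^(-1) = I + u v^T/(1 - v·u), i.e. (I - K)^(-1) = I + K/(-5).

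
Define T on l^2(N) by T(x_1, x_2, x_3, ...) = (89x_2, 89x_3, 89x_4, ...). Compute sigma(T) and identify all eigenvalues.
sigma(T) = closed disk {z in C : |z| ≤ 89}; sigma_p(T) = open disk {z in C : |z| < 89}

Note T = 89·V where V is the unit left shift (V x)_k = x_{k+1}; so sigma(T) = 89·sigma(V) and ||T|| = 89||V||. ||T x||^2 = 7921sum_{k≥2} |x_k|^2 ≤ 7921||x||^2, with equality on {x : x_1 = 0}, so ||T|| = 89. For any lambda with |lambda| < 89, set r = lambda/89 (|r| < 1); the vector x = (1, r, r^2, ...) is in l^2 and satisfies T x = 89(r, r^2, ...) = lambda x, so lambda is an eigenvalue. On the boundary |lambda| = 89 the geometric series diverges, so no l^2 eigenvector exists, but these lambda lie in the approximate point spectrum. Hence sigma(T) is the closed disk of radius 89 and sigma_p(T) is the open disk.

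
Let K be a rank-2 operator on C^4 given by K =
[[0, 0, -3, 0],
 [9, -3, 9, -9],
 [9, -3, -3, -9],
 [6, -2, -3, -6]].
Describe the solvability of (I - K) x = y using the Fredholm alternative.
(I - K) is invertible (det(I - K) = 67 ≠ 0), so for every y in C^4 the equation (I - K) x = y has a unique solution.

K has rank 2 and factors as K = U V^T = u1 v1^T + u2 v2^T with u1 = (0, -3, -3, -2), v1 = (-3, 1, 0, 3), u2 = (-1, 3, -1, -1), v2 = (0, 0, 3, 0) (multiplying out reproduces the displayed K). The nonzero eigenvalues of U V^T coincide with those of the 2 x 2 matrix G = V^T U = [[v1·u1, v1·u2], [v2·u1, v2·u2]] = [[-9, 3], [-9, -3]], and by the Sylvester determinant identity det(I_4 - U V^T) = det(I_2 - V^T U) = det([[10, -3], [9, 4]]) = (10)(4) - (-3)(9) = 67. (Direct check: I - K =
[[1, 0, 3, 0],
 [-9, 4, -9, 9],
 [-9, 3, 4, 9],
 [-6, 2, 3, 7]]
has determinant 67.) The finite-dimensional Fredholm alternative says: either (I - K) is invertible, or ker(I - K) ≠ {0} and then range(I - K) = ker((I - K)^*)^⊥, with dim ker(I - K) = dim ker((I - K)^*). Since det(I - K) ≠ 0, 1 is not an eigenvalue of K and ker(I - K) = {0}, so we are in the first case: for every y there is a unique x = (I - K)^(-1) y. (Explicitly, by the Woodbury identity, (I - U V^T)^(-1) = I + U (I_2 - G)^(-1) V^T.)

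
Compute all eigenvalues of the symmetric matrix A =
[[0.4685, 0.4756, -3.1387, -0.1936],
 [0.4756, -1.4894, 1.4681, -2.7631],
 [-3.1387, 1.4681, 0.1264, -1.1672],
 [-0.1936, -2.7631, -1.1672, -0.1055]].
sigma(A) ≈ {-4, -3, 2, 4}

A is real symmetric, so its spectrum consists of real eigenvalues. Expanding the characteristic polynomial of the displayed matrix gives
  det(λ I - A) = p(λ) = λ^4 + (1)λ^3 + (-22)λ^2 + (-16)λ + (95.9972).
Solving p(λ) = 0 yields eigenvalues ≈ -4, -3, 2, 4. (A is shown rounded to 4 decimals, so these recover the underlying integer eigenvalues to within that precision.)
Verification: the trace of A = -1 equals the sum of eigenvalues -1, and det(A) ≈ 95.9972 matches the eigenvalue product 96.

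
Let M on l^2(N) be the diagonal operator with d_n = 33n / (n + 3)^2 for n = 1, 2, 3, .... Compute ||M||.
||M|| = 11/4 (attained at n = 3)

For M diagonal, ||M|| = sup_n |d_n|. Treat f(x) = 33x / (x + 3)^2 for real x > 0. By the quotient rule, f'(x) = 33(3 - x)/(x + 3)^3, which is positive for x < 3 and negative for x > 3. So f has a unique maximum at x = 3, and since 3 is a positive integer, the supremum over n ≥ 1 is attained at n = 3: d_3 = 33·3/(3 + 3)^2 = 33·3/36 = 11/4. Hence ||M|| = 11/4.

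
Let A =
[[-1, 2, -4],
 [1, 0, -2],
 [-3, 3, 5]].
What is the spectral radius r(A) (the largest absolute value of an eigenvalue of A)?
r(A) = (3 + sqrt(73))/2 ≈ 5.772

The eigenvalues of A are the roots of its characteristic polynomial. With M = A (coefficients from the trace, the sum of principal 2x2 minors, and det A):
  p(λ) = det(λ I - M) = λ^3 - 4λ^2 - 13λ + 16.
By the rational root theorem any rational root is an integer divisor of 16. Testing λ = 1: p(1) = 1 - 4 - 13 + 16 = 0, so λ = 1 is a root. Dividing out (λ - 1) leaves p(λ) = (λ - 1)(λ^2 - 3λ - 16). For λ^2 - 3λ - 16 the discriminant is 73. It is nonnegative but not a perfect square, so the roots are real and irrational: λ = (3 ± sqrt(73))/2 ≈ 5.772, -2.772.
Thus the eigenvalues (to 4 decimals) are 5.772 (modulus 5.772); -2.772 (modulus 2.772); 1 (modulus 1). The spectral radius is the largest modulus: r(A) = (3 + sqrt(73))/2 ≈ 5.772. (Cross-check: r(A) ≤ ||A||_2 ≈ 7.2208; equality holds whenever A is normal, though it can also hold for some non-normal A.)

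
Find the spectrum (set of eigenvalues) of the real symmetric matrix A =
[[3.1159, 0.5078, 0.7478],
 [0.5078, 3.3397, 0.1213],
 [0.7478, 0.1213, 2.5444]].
sigma(A) ≈ {2, 3, 4}

A is real symmetric, so its spectrum consists of real eigenvalues. Expanding the characteristic polynomial of the displayed matrix gives
  det(λ I - A) = p(λ) = λ^3 + (-9)λ^2 + (26)λ + (-24).
Solving p(λ) = 0 yields eigenvalues ≈ 2, 3, 4. (A is shown rounded to 4 decimals, so these recover the underlying integer eigenvalues to within that precision.)
Verification: the trace of A = 9 equals the sum of eigenvalues 9, and det(A) ≈ 24.0001 matches the eigenvalue product 24.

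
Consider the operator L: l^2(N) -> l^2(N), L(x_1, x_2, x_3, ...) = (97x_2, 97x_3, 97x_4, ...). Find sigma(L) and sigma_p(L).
sigma(L) = closed disk {z in C : |z| ≤ 97}; sigma_p(L) = open disk {z in C : |z| < 97}

Note L = 97·V where V is the unit left shift (V x)_k = x_{k+1}; so sigma(L) = 97·sigma(V) and ||L|| = 97||V||. ||L x||^2 = 9409sum_{k≥2} |x_k|^2 ≤ 9409||x||^2, with equality on {x : x_1 = 0}, so ||L|| = 97. For any lambda with |lambda| < 97, set r = lambda/97 (|r| < 1); the vector x = (1, r, r^2, ...) is in l^2 and satisfies L x = 97(r, r^2, ...) = lambda x, so lambda is an eigenvalue. On the boundary |lambda| = 97 the geometric series diverges, so no l^2 eigenvector exists, but these lambda lie in the approximate point spectrum. Hence sigma(L) is the closed disk of radius 97 and sigma_p(L) is the open disk.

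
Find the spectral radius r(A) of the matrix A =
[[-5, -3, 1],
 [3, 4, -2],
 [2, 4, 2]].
r(A) ≈ 3.8733

The eigenvalues of A are the roots of its characteristic polynomial. With M = A (coefficients from the trace, the sum of principal 2x2 minors, and det A):
  p(λ) = det(λ I - M) = λ^3 - λ^2 - 7λ + 46.
No integer candidate from the rational root theorem (±divisors of 46) is a root, so the roots are irrational. The cubic discriminant is Δ = -49731 < 0, so there is one real root and a complex-conjugate pair. p(-4) = -6 and p(-3) = 31 have opposite signs, so a root lies in (-4, -3); Newton's method refines it to λ ≈ -3.8733. Dividing out (λ - (-3.8733)) leaves approximately λ^2 - 4.8733λ + 11.8761. For λ^2 - 4.8733λ + 11.8761 the discriminant is -23.7549. It is negative, so the remaining roots are the complex-conjugate pair λ ≈ 2.4367 ± 2.4369i. Their product equals the constant term, so |λ|^2 ≈ 11.8761 and |λ| ≈ 3.4462.
Thus the eigenvalues (to 4 decimals) are -3.8733 (modulus 3.8733); 2.4367 ± 2.4369i (modulus 3.4462). The spectral radius is the largest modulus: r(A) ≈ 3.8733. (Cross-check: r(A) ≤ ||A||_2 ≈ 8.6761; equality holds whenever A is normal, though it can also hold for some non-normal A.)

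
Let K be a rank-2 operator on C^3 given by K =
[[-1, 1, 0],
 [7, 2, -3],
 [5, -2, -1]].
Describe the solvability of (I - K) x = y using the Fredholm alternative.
(I - K) is invertible (det(I - K) = -15 ≠ 0), so for every y in C^3 the equation (I - K) x = y has a unique solution.

K has rank 2 and factors as K = U V^T = u1 v1^T + u2 v2^T with u1 = (-1, 1, 3), v1 = (3, 0, -1), u2 = (-1, -2, 2), v2 = (-2, -1, 1) (multiplying out reproduces the displayed K). The nonzero eigenvalues of U V^T coincide with those of the 2 x 2 matrix G = V^T U = [[v1·u1, v1·u2], [v2·u1, v2·u2]] = [[-6, -5], [4, 6]], and by the Sylvester determinant identity det(I_3 - U V^T) = det(I_2 - V^T U) = det([[7, 5], [-4, -5]]) = (7)(-5) - (5)(-4) = -15. (Direct check: I - K =
[[2, -1, 0],
 [-7, -1, 3],
 [-5, 2, 2]]
has determinant -15.) The finite-dimensional Fredholm alternative says: either (I - K) is invertible, or ker(I - K) ≠ {0} and then range(I - K) = ker((I - K)^*)^⊥, with dim ker(I - K) = dim ker((I - K)^*). Since det(I - K) ≠ 0, 1 is not an eigenvalue of K and ker(I - K) = {0}, so we are in the first case: for every y there is a unique x = (I - K)^(-1) y. (Explicitly, by the Woodbury identity, (I - U V^T)^(-1) = I + U (I_2 - G)^(-1) V^T.)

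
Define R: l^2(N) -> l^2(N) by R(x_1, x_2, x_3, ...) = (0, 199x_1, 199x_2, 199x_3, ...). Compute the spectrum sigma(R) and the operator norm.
sigma(R) = closed disk {z in C : |z| ≤ 199}; ||R|| = 199

Note R = 199·U where U is the unit right shift (U x)_k = x_{k-1} (with x_0 := 0); so ||R|| = 199||U|| and sigma(R) = 199·sigma(U). ||R x||^2 = sum_{k≥1} |199x_k|^2 = 39601||x||^2, so ||R|| = 199 and sigma(R) ⊂ {|z| ≤ 199}. For any |lambda| < 199, the equation (R - lambda I) x = 0 forces x_1 = 0, then 199x_k = lambda x_{k+1} ⇒ x = 0, so R has no eigenvalues. But (R - lambda I) is not surjective for |lambda| < 199: solving (R - lambda I) x = e_1 would require x_n proportional to (lambda/199)^(-n), which is not in l^2. So every |lambda| < 199 lies in the residual spectrum. The boundary |lambda| = 199 is in the approximate point spectrum (the spectrum is closed). Hence sigma(R) is the closed disk of radius 199.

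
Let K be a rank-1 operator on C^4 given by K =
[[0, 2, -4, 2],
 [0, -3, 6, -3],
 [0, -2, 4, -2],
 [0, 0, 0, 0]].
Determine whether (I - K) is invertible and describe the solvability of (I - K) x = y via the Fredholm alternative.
(I - K) is singular (det(I - K) = 0, i.e. 1 ∈ sigma(K)). (I - K) x = y is solvable iff y ⊥ ker((I - K)^*) = span{(0, 1, -2, 1)}, i.e. iff y_2 - 2y_3 + y_4 = 0. When solvable, the solutions are x = y + c·(2, -3, -2, 0), c arbitrary (ker(I - K) = span{(2, -3, -2, 0)}, dimension 1).

K has rank 1, so it is an outer product K = u v^T: every row of K is a multiple of one row vector. Reading off the entries, u = (2, -3, -2, 0) and v = (0, 1, -2, 1) (row i of K equals u_i·v^T). A rank-one matrix u v^T satisfies K u = u (v·u) and kills the (3)-dimensional subspace v^⊥, so its characteristic polynomial is lambda^3 (lambda - v·u) with v·u = tr K = 1. Hence the eigenvalues of I - K are 1 (multiplicity 3) and 1 - (1) = 0, so det(I - K) = 0. (Direct check: I - K =
[[1, -2, 4, -2],
 [0, 4, -6, 3],
 [0, 2, -3, 2],
 [0, 0, 0, 1]]
has determinant 0.) So 1 is an eigenvalue of K and (I - K) is not invertible. The finite-dimensional Fredholm alternative says: either (I - K) is invertible, or ker(I - K) ≠ {0} and then range(I - K) = ker((I - K)^*)^⊥, with dim ker(I - K) = dim ker((I - K)^*). We are in the second case, so we need both kernels. Kernel of I - K: (I - K) u = u - u (v·u) = u - u = 0, so ker(I - K) = span{u} = span{(2, -3, -2, 0)} (it is exactly 1-dimensional because rank(I - K) = 3). Kernel of the adjoint: K is real, so (I - K)^* = I - K^T = I - v u^T, and (I - v u^T) v = v - v (u·v) = 0; hence ker((I - K)^*) = span{v} = span{(0, 1, -2, 1)}. Therefore (I - K) x = y is solvable iff <y, v> = 0, i.e. iff y_2 - 2y_3 + y_4 = 0. When this holds, K y = u (v·y) = 0, so (I - K) y = y and x = y is a particular solution; the full solution set is the line x = y + c·u = y + c·(2, -3, -2, 0), c ∈ C.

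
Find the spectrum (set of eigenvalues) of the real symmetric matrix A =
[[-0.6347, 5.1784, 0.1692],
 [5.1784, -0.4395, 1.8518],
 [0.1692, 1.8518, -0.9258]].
sigma(A) ≈ {-6, -1, 5}

A is real symmetric, so its spectrum consists of real eigenvalues. Expanding the characteristic polynomial of the displayed matrix gives
  det(λ I - A) = p(λ) = λ^3 + (2)λ^2 + (-29)λ + (-30.002).
Solving p(λ) = 0 yields eigenvalues ≈ -6, -1, 5. (A is shown rounded to 4 decimals, so these recover the underlying integer eigenvalues to within that precision.)
Verification: the trace of A = -2 equals the sum of eigenvalues -2, and det(A) ≈ 30.0020 matches the eigenvalue product 30.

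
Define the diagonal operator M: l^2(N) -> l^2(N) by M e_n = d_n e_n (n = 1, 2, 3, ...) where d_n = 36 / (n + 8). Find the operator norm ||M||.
||M|| = 4 (attained at n = 1)

For M diagonal, ||M|| = sup_n |d_n| = sup_n 36/(n + 8). This is positive and strictly decreasing in n, so the supremum is attained at n = 1: d_1 = 36/(1 + 8) = 4. Hence ||M|| = 4.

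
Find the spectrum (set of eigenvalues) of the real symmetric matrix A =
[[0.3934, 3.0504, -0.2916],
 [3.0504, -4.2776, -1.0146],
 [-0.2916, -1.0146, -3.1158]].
sigma(A) ≈ {-6, -3, 2}

A is real symmetric, so its spectrum consists of real eigenvalues. Expanding the characteristic polynomial of the displayed matrix gives
  det(λ I - A) = p(λ) = λ^3 + (7)λ^2 + (0)λ + (-36).
Solving p(λ) = 0 yields eigenvalues ≈ -6, -3, 2. (A is shown rounded to 4 decimals, so these recover the underlying integer eigenvalues to within that precision.)
Verification: the trace of A = -7 equals the sum of eigenvalues -7, and det(A) ≈ 35.9993 matches the eigenvalue product 36.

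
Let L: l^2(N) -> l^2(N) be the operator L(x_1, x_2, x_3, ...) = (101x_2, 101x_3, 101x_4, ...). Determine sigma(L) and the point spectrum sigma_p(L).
sigma(L) = closed disk {z in C : |z| ≤ 101}; sigma_p(L) = open disk {z in C : |z| < 101}

Note L = 101·V where V is the unit left shift (V x)_k = x_{k+1}; so sigma(L) = 101·sigma(V) and ||L|| = 101||V||. ||L x||^2 = 10201sum_{k≥2} |x_k|^2 ≤ 10201||x||^2, with equality on {x : x_1 = 0}, so ||L|| = 101. For any lambda with |lambda| < 101, set r = lambda/101 (|r| < 1); the vector x = (1, r, r^2, ...) is in l^2 and satisfies L x = 101(r, r^2, ...) = lambda x, so lambda is an eigenvalue. On the boundary |lambda| = 101 the geometric series diverges, so no l^2 eigenvector exists, but these lambda lie in the approximate point spectrum. Hence sigma(L) is the closed disk of radius 101 and sigma_p(L) is the open disk.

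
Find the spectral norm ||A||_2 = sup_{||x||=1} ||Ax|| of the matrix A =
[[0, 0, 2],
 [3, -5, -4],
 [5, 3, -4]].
||A||_2 = sqrt(68) ≈ 8.2462 (= sqrt(largest eigenvalue of A^T A))

||A||_2 = sigma_max(A) = sqrt(lambda_max(A^T A)). Form the symmetric matrix M = A^T A =
[[34, 0, -32],
 [0, 34, 8],
 [-32, 8, 36]].
Its characteristic polynomial (trace, sum of principal 2x2 minors, determinant of M give the coefficients) is
  p(λ) = det(λ I - M) = λ^3 - 104λ^2 + 2516λ - 4624.
By the rational root theorem any rational root is an integer divisor of 4624. Testing λ = 68: p(68) = 314432 - 480896 + 171088 - 4624 = 0, so λ = 68 is a root. Dividing out (λ - 68) leaves p(λ) = (λ - 68)(λ^2 - 36λ + 68). For λ^2 - 36λ + 68 the discriminant is 1024. It is a perfect square (32^2), so the roots are rational: λ = (36 ± 32)/2 = 34, 2.
So the eigenvalues of A^T A are ≈ 2, 34, 68 (all ≥ 0, as they must be for A^T A). The largest is λ_max = 68, hence ||A||_2 = sqrt(λ_max) = sqrt(68) ≈ 8.2462.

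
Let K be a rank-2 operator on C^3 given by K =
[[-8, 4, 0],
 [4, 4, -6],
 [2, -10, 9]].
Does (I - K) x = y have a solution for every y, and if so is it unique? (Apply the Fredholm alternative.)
(I - K) is invertible (det(I - K) = -148 ≠ 0), so for every y in C^3 the equation (I - K) x = y has a unique solution.

K has rank 2 and factors as K = U V^T = u1 v1^T + u2 v2^T with u1 = (-3, 0, 3), v1 = (2, -2, 1), u2 = (-1, 2, -2), v2 = (2, 2, -3) (multiplying out reproduces the displayed K). The nonzero eigenvalues of U V^T coincide with those of the 2 x 2 matrix G = V^T U = [[v1·u1, v1·u2], [v2·u1, v2·u2]] = [[-3, -8], [-15, 8]], and by the Sylvester determinant identity det(I_3 - U V^T) = det(I_2 - V^T U) = det([[4, 8], [15, -7]]) = (4)(-7) - (8)(15) = -148. (Direct check: I - K =
[[9, -4, 0],
 [-4, -3, 6],
 [-2, 10, -8]]
has determinant -148.) The finite-dimensional Fredholm alternative says: either (I - K) is invertible, or ker(I - K) ≠ {0} and then range(I - K) = ker((I - K)^*)^⊥, with dim ker(I - K) = dim ker((I - K)^*). Since det(I - K) ≠ 0, 1 is not an eigenvalue of K and ker(I - K) = {0}, so we are in the first case: for every y there is a unique x = (I - K)^(-1) y. (Explicitly, by the Woodbury identity, (I - U V^T)^(-1) = I + U (I_2 - G)^(-1) V^T.)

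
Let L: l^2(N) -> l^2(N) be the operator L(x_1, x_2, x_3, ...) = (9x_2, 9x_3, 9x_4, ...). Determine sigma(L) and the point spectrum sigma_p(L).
sigma(L) = closed disk {z in C : |z| ≤ 9}; sigma_p(L) = open disk {z in C : |z| < 9}

Note L = 9·V where V is the unit left shift (V x)_k = x_{k+1}; so sigma(L) = 9·sigma(V) and ||L|| = 9||V||. ||L x||^2 = 81sum_{k≥2} |x_k|^2 ≤ 81||x||^2, with equality on {x : x_1 = 0}, so ||L|| = 9. For any lambda with |lambda| < 9, set r = lambda/9 (|r| < 1); the vector x = (1, r, r^2, ...) is in l^2 and satisfies L x = 9(r, r^2, ...) = lambda x, so lambda is an eigenvalue. On the boundary |lambda| = 9 the geometric series diverges, so no l^2 eigenvector exists, but these lambda lie in the approximate point spectrum. Hence sigma(L) is the closed disk of radius 9 and sigma_p(L) is the open disk.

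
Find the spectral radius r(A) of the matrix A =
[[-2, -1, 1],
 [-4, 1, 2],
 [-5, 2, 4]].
r(A) ≈ 4.5446

The eigenvalues of A are the roots of its characteristic polynomial. With M = A (coefficients from the trace, the sum of principal 2x2 minors, and det A):
  p(λ) = det(λ I - M) = λ^3 - 3λ^2 - 9λ + 9.
No integer candidate from the rational root theorem (±divisors of 9) is a root, so the roots are irrational. The cubic discriminant is Δ = 6804 > 0, so there are three distinct real roots. p(-3) = -18 and p(-2) = 7 have opposite signs, so a root lies in (-3, -2); Newton's method refines it to λ ≈ -2.3776. p(0) = 9 and p(1) = -2 have opposite signs, so a root lies in (0, 1); Newton's method refines it to λ ≈ 0.8329. p(4) = -11 and p(5) = 14 have opposite signs, so a root lies in (4, 5); Newton's method refines it to λ ≈ 4.5446. Check (Vieta): the three roots sum to 3, matching tr M = 3.
Thus the eigenvalues (to 4 decimals) are -2.3776 (modulus 2.3776); 0.8329 (modulus 0.8329); 4.5446 (modulus 4.5446). The spectral radius is the largest modulus: r(A) ≈ 4.5446. (Cross-check: r(A) ≤ ||A||_2 ≈ 8.2995; equality holds whenever A is normal, though it can also hold for some non-normal A.)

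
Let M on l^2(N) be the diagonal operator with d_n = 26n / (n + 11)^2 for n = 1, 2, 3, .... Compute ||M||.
||M|| = 13/22 (attained at n = 11)

For M diagonal, ||M|| = sup_n |d_n|. Treat f(x) = 26x / (x + 11)^2 for real x > 0. By the quotient rule, f'(x) = 26(11 - x)/(x + 11)^3, which is positive for x < 11 and negative for x > 11. So f has a unique maximum at x = 11, and since 11 is a positive integer, the supremum over n ≥ 1 is attained at n = 11: d_11 = 26·11/(11 + 11)^2 = 26·11/484 = 13/22. Hence ||M|| = 13/22.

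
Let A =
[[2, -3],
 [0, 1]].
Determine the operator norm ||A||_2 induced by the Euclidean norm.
||A||_2 = sqrt((14 + sqrt(180))/2) ≈ 3.7025 (= sqrt(largest eigenvalue of A^T A))

||A||_2 = sigma_max(A) = sqrt(lambda_max(A^T A)). Form the symmetric matrix M = A^T A =
[[4, -6],
 [-6, 10]].
Its characteristic polynomial (trace, determinant of M give the coefficients) is
  p(λ) = det(λ I - M) = λ^2 - 14λ + 4.
For λ^2 - 14λ + 4 the discriminant is 180. It is nonnegative but not a perfect square, so the roots are real and irrational: λ = (14 ± sqrt(180))/2 ≈ 13.7082, 0.2918.
So the eigenvalues of A^T A are ≈ 0.2918, 13.7082 (all ≥ 0, as they must be for A^T A). The largest is λ_max = (14 + sqrt(180))/2 ≈ 13.7082, hence ||A||_2 = sqrt(λ_max) = sqrt((14 + sqrt(180))/2) ≈ 3.7025.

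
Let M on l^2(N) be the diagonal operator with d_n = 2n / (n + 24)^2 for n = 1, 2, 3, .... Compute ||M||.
||M|| = 1/48 (attained at n = 24)

For M diagonal, ||M|| = sup_n |d_n|. Treat f(x) = 2x / (x + 24)^2 for real x > 0. By the quotient rule, f'(x) = 2(24 - x)/(x + 24)^3, which is positive for x < 24 and negative for x > 24. So f has a unique maximum at x = 24, and since 24 is a positive integer, the supremum over n ≥ 1 is attained at n = 24: d_24 = 2·24/(24 + 24)^2 = 2·24/2304 = 1/48. Hence ||M|| = 1/48.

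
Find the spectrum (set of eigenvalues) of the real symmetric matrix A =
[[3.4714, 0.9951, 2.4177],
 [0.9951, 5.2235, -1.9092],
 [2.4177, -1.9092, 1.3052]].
sigma(A) ≈ {-1, 5, 6}

A is real symmetric, so its spectrum consists of real eigenvalues. Expanding the characteristic polynomial of the displayed matrix gives
  det(λ I - A) = p(λ) = λ^3 + (-10)λ^2 + (19)λ + (29.9981).
Solving p(λ) = 0 yields eigenvalues ≈ -1, 5, 6. (A is shown rounded to 4 decimals, so these recover the underlying integer eigenvalues to within that precision.)
Verification: the trace of A = 10 equals the sum of eigenvalues 10, and det(A) ≈ -29.9981 matches the eigenvalue product -30.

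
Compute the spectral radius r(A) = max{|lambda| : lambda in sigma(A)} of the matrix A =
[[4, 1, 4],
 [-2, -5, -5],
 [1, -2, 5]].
r(A) ≈ 7.2246

The eigenvalues of A are the roots of its characteristic polynomial. With M = A (coefficients from the trace, the sum of principal 2x2 minors, and det A):
  p(λ) = det(λ I - M) = λ^3 - 4λ^2 - 37λ + 99.
No integer candidate from the rational root theorem (±divisors of 99) is a root, so the roots are irrational. The cubic discriminant is Δ = 248969 > 0, so there are three distinct real roots. p(-6) = -39 and p(-5) = 59 have opposite signs, so a root lies in (-6, -5); Newton's method refines it to λ ≈ -5.65. p(2) = 17 and p(3) = -21 have opposite signs, so a root lies in (2, 3); Newton's method refines it to λ ≈ 2.4253. p(7) = -13 and p(8) = 59 have opposite signs, so a root lies in (7, 8); Newton's method refines it to λ ≈ 7.2246. Check (Vieta): the three roots sum to 4, matching tr M = 4.
Thus the eigenvalues (to 4 decimals) are -5.65 (modulus 5.65); 2.4253 (modulus 2.4253); 7.2246 (modulus 7.2246). The spectral radius is the largest modulus: r(A) ≈ 7.2246. (Cross-check: r(A) ≤ ||A||_2 ≈ 9.4941; equality holds whenever A is normal, though it can also hold for some non-normal A.)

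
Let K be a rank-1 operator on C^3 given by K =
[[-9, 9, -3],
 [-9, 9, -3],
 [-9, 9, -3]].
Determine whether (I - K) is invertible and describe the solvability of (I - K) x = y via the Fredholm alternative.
(I - K) is invertible (det(I - K) = 4 ≠ 0), so for every y in C^3 the equation (I - K) x = y has a unique solution.

K has rank 1, so it is an outer product K = u v^T: every row of K is a multiple of one row vector. Reading off the entries, u = (-3, -3, -3) and v = (3, -3, 1) (row i of K equals u_i·v^T). A rank-one matrix u v^T satisfies K u = u (v·u) and kills the (2)-dimensional subspace v^⊥, so its characteristic polynomial is lambda^2 (lambda - v·u) with v·u = tr K = -3. Hence the eigenvalues of I - K are 1 (multiplicity 2) and 1 - (-3) = 4, so det(I - K) = 4. (Direct check: I - K =
[[10, -9, 3],
 [9, -8, 3],
 [9, -9, 4]]
has determinant 4.) The finite-dimensional Fredholm alternative says: either (I - K) is invertible, or ker(I - K) ≠ {0} and then range(I - K) = ker((I - K)^*)^⊥, with dim ker(I - K) = dim ker((I - K)^*). Since det(I - K) ≠ 0, 1 is not an eigenvalue of K and ker(I - K) = {0}, so we are in the first case: for every y there is a unique x = (I - K)^(-1) y. Explicitly, by the Sherman–Morrison formula, (I - u v^T)^(-1) = I + u v^T/(1 - v·u), i.e. (I - K)^(-1) = I + K/(4).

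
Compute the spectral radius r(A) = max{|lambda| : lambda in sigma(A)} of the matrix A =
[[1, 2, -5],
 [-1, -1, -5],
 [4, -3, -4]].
r(A) ≈ 5.7775

The eigenvalues of A are the roots of its characteristic polynomial. With M = A (coefficients from the trace, the sum of principal 2x2 minors, and det A):
  p(λ) = det(λ I - M) = λ^3 + 4λ^2 + 6λ + 94.
No integer candidate from the rational root theorem (±divisors of 94) is a root, so the roots are irrational. The cubic discriminant is Δ = -222316 < 0, so there is one real root and a complex-conjugate pair. p(-6) = -14 and p(-5) = 39 have opposite signs, so a root lies in (-6, -5); Newton's method refines it to λ ≈ -5.7775. Dividing out (λ - (-5.7775)) leaves approximately λ^2 - 1.7775λ + 16.2699. For λ^2 - 1.7775λ + 16.2699 the discriminant is -61.9198. It is negative, so the remaining roots are the complex-conjugate pair λ ≈ 0.8888 ± 3.9345i. Their product equals the constant term, so |λ|^2 ≈ 16.2699 and |λ| ≈ 4.0336.
Thus the eigenvalues (to 4 decimals) are -5.7775 (modulus 5.7775); 0.8888 ± 3.9345i (modulus 4.0336). The spectral radius is the largest modulus: r(A) ≈ 5.7775. (Cross-check: r(A) ≤ ||A||_2 ≈ 8.5058; equality holds whenever A is normal, though it can also hold for some non-normal A.)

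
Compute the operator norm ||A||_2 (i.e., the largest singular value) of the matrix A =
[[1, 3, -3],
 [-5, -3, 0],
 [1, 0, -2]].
||A||_2 ≈ 6.6326 (= sqrt(largest eigenvalue of A^T A))

||A||_2 = sigma_max(A) = sqrt(lambda_max(A^T A)). Form the symmetric matrix M = A^T A =
[[27, 18, -5],
 [18, 18, -9],
 [-5, -9, 13]].
Its characteristic polynomial (trace, sum of principal 2x2 minors, determinant of M give the coefficients) is
  p(λ) = det(λ I - M) = λ^3 - 58λ^2 + 641λ - 1089.
No integer candidate from the rational root theorem (±divisors of 1089) is a root, so the roots are irrational. The cubic discriminant is Δ = 175540217 > 0, so there are three distinct real roots. p(2) = -31 and p(3) = 339 have opposite signs, so a root lies in (2, 3); Newton's method refines it to λ ≈ 2.0743. p(11) = 275 and p(12) = -21 have opposite signs, so a root lies in (11, 12); Newton's method refines it to λ ≈ 11.9339. p(43) = -1261 and p(44) = 11 have opposite signs, so a root lies in (43, 44); Newton's method refines it to λ ≈ 43.9918. Check (Vieta): the three roots sum to 58, matching tr M = 58.
So the eigenvalues of A^T A are ≈ 2.0743, 11.9339, 43.9918 (all ≥ 0, as they must be for A^T A). The largest is λ_max ≈ 43.9918, hence ||A||_2 = sqrt(λ_max) ≈ 6.6326.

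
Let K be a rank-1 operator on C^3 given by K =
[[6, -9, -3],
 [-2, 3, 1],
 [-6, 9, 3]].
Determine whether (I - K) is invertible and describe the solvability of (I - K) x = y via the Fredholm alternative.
(I - K) is invertible (det(I - K) = -11 ≠ 0), so for every y in C^3 the equation (I - K) x = y has a unique solution.

K has rank 1, so it is an outer product K = u v^T: every row of K is a multiple of one row vector. Reading off the entries, u = (3, -1, -3) and v = (2, -3, -1) (row i of K equals u_i·v^T). A rank-one matrix u v^T satisfies K u = u (v·u) and kills the (2)-dimensional subspace v^⊥, so its characteristic polynomial is lambda^2 (lambda - v·u) with v·u = tr K = 12. Hence the eigenvalues of I - K are 1 (multiplicity 2) and 1 - (12) = -11, so det(I - K) = -11. (Direct check: I - K =
[[-5, 9, 3],
 [2, -2, -1],
 [6, -9, -2]]
has determinant -11.) The finite-dimensional Fredholm alternative says: either (I - K) is invertible, or ker(I - K) ≠ {0} and then range(I - K) = ker((I - K)^*)^⊥, with dim ker(I - K) = dim ker((I - K)^*). Since det(I - K) ≠ 0, 1 is not an eigenvalue of K and ker(I - K) = {0}, so we are in the first case: for every y there is a unique x = (I - K)^(-1) y. Explicitly, by the Sherman–Morrison formula, (I - u v^T)^(-1) = I + u v^T/(1 - v·u), i.e. (I - K)^(-1) = I + K/(-11).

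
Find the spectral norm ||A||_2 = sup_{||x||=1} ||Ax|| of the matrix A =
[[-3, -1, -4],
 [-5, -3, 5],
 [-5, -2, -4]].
||A||_2 ≈ 8.5991 (= sqrt(largest eigenvalue of A^T A))

||A||_2 = sigma_max(A) = sqrt(lambda_max(A^T A)). Form the symmetric matrix M = A^T A =
[[59, 28, 7],
 [28, 14, -3],
 [7, -3, 57]].
Its characteristic polynomial (trace, sum of principal 2x2 minors, determinant of M give the coefficients) is
  p(λ) = det(λ I - M) = λ^3 - 130λ^2 + 4145λ - 1.
No integer candidate from the rational root theorem (±divisors of 1) is a root, so the roots are irrational. The cubic discriminant is Δ = 5498839273 > 0, so there are three distinct real roots. p(0) = -1 and p(1) = 4015 have opposite signs, so a root lies in (0, 1); Newton's method refines it to λ ≈ 0.0002. p(56) = 55 and p(57) = -913 have opposite signs, so a root lies in (56, 57); Newton's method refines it to λ ≈ 56.0547. p(73) = -1169 and p(74) = 73 have opposite signs, so a root lies in (73, 74); Newton's method refines it to λ ≈ 73.945. Check (Vieta): the three roots sum to 130, matching tr M = 130.
So the eigenvalues of A^T A are ≈ 0.0002, 56.0547, 73.945 (all ≥ 0, as they must be for A^T A). The largest is λ_max ≈ 73.945, hence ||A||_2 = sqrt(λ_max) ≈ 8.5991.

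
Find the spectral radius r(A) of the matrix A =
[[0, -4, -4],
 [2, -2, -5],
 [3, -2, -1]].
r(A) = sqrt(22) ≈ 4.6904

The eigenvalues of A are the roots of its characteristic polynomial. With M = A (coefficients from the trace, the sum of principal 2x2 minors, and det A):
  p(λ) = det(λ I - M) = λ^3 + 3λ^2 + 12λ - 44.
By the rational root theorem any rational root is an integer divisor of 44. Testing λ = 2: p(2) = 8 + 12 + 24 - 44 = 0, so λ = 2 is a root. Dividing out (λ - 2) leaves p(λ) = (λ - 2)(λ^2 + 5λ + 22). For λ^2 + 5λ + 22 the discriminant is -63. It is negative, so the roots are the complex-conjugate pair λ = -5/2 ± (sqrt(63)/2) i ≈ -2.5 ± 3.9686i. For a conjugate pair the product of the roots equals the constant term, so |λ|^2 = 22 and |λ| = sqrt(22) ≈ 4.6904.
Thus the eigenvalues (to 4 decimals) are -2.5 ± 3.9686i (modulus 4.6904); 2 (modulus 2). The spectral radius is the largest modulus: r(A) = sqrt(22) ≈ 4.6904. (Cross-check: r(A) ≤ ||A||_2 ≈ 8.2071; equality holds whenever A is normal, though it can also hold for some non-normal A.)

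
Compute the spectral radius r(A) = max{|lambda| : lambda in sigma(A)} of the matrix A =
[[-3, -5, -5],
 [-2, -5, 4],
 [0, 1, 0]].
r(A) = (6 + sqrt(80))/2 ≈ 7.4721

The eigenvalues of A are the roots of its characteristic polynomial. With M = A (coefficients from the trace, the sum of principal 2x2 minors, and det A):
  p(λ) = det(λ I - M) = λ^3 + 8λ^2 + λ - 22.
By the rational root theorem any rational root is an integer divisor of 22. Testing λ = -2: p(-2) = -8 + 32 - 2 - 22 = 0, so λ = -2 is a root. Dividing out (λ + 2) leaves p(λ) = (λ + 2)(λ^2 + 6λ - 11). For λ^2 + 6λ - 11 the discriminant is 80. It is nonnegative but not a perfect square, so the roots are real and irrational: λ = (-6 ± sqrt(80))/2 ≈ 1.4721, -7.4721.
Thus the eigenvalues (to 4 decimals) are 1.4721 (modulus 1.4721); -7.4721 (modulus 7.4721); -2 (modulus 2). The spectral radius is the largest modulus: r(A) = (6 + sqrt(80))/2 ≈ 7.4721. (Cross-check: r(A) ≤ ||A||_2 ≈ 8.1088; equality holds whenever A is normal, though it can also hold for some non-normal A.)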